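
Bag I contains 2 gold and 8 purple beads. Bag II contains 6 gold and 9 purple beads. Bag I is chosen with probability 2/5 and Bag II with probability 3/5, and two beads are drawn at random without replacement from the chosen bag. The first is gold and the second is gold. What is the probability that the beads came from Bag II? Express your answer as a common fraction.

P(E | Bag I) = 1/45; P(E | Bag II) = 1/7.
P(E) = 2/5·1/45 + 3/5·1/7 = 149/1575.
By Bayes' rule, P(Bag II | E) = 3/35 / 149/1575 = 135/149 ≈ 0.9060.

135/149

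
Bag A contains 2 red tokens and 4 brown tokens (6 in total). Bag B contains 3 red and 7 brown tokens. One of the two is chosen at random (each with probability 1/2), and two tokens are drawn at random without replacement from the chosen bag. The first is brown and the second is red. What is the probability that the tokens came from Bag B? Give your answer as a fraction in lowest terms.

P(E | Bag A) = 4/15; P(E | Bag B) = 7/30.
P(E) = 1/2·4/15 + 1/2·7/30 = 1/4.
By Bayes' rule, P(Bag B | E) = 7/60 / 1/4 = 7/15 ≈ 0.4667.

7/15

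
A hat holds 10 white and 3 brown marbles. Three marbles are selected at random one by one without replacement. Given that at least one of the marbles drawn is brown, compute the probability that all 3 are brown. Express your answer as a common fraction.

P(all 3 brown) = C(3,3)/C(13,3) = 1/286; P(at least one brown) = 1 − C(10,3)/C(13,3) = 83/143.
Since 'all 3 brown' ⊆ 'at least one brown', P(all 3 | at least one) = 1/286 / 83/143 = 1/166 ≈ 0.0060.

1/166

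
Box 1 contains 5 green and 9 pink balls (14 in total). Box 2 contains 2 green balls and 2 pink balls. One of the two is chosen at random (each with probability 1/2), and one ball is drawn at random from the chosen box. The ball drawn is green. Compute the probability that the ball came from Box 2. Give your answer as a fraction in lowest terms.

7/12

P(green | Box 1) = 5/14; P(green | Box 2) = 1/2.
P(green) = 1/2·5/14 + 1/2·1/2 = 3/7.
By Bayes' rule, P(Box 2 | green) = 1/4 / 3/7 = 7/12 ≈ 0.5833.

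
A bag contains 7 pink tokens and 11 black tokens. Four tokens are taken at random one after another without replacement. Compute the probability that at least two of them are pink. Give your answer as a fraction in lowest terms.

Sum the hypergeometric tail for j = 2,…,4 pink tokens.
Favorable = C(7,2)·C(11,2) + C(7,3)·C(11,1) + C(7,4)·C(11,0) = 1575; total = C(18,4) = 3060.
P = 1575/3060 = 35/68 ≈ 0.5147.

35/68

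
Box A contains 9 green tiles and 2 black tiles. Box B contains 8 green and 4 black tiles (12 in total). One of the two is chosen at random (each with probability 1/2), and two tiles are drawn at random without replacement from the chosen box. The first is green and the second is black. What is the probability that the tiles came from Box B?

P(E | Box A) = 9/55; P(E | Box B) = 8/33.
P(E) = 1/2·9/55 + 1/2·8/33 = 67/330.
By Bayes' rule, P(Box B | E) = 4/33 / 67/330 = 40/67 ≈ 0.5970.

40/67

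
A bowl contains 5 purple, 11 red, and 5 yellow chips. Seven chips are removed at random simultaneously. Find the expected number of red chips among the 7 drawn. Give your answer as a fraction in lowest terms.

By linearity of expectation, E[X] = Σ P(draw i is red); by symmetry each draw (even without replacement) has P(red) = 11/21.
E[X] = 7 · 11/21 = 11/3 ≈ 3.6667.

11/3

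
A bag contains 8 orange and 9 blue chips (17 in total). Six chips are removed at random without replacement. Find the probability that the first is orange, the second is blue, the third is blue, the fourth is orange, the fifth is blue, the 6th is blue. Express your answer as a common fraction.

21/1105

Multiply the conditional probability of each draw in order, without replacement, so each draw removes one from its color and from the total.
P = (8/17) · (9/16) · (8/15) · (7/14) · (7/13) · (6/12) = 21/1105 ≈ 0.0190.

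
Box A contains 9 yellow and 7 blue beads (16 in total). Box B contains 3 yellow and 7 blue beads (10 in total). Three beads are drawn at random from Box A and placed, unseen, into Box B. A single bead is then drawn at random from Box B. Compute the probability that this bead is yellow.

Condition on how many of the transferred beads are yellow (from Box A: 9 yellow of 16; then Box B has 13 total).
  0 yellow: C(9,0)C(7,3)/C(16,3) = 1/16; then P = 3/13
  1 yellow: C(9,1)C(7,2)/C(16,3) = 27/80; then P = 4/13
  2 yellow: C(9,2)C(7,1)/C(16,3) = 9/20; then P = 5/13
  3 yellow: C(9,3)C(7,0)/C(16,3) = 3/20; then P = 6/13
P(yellow from Box B) = 75/208 ≈ 0.3606.

75/208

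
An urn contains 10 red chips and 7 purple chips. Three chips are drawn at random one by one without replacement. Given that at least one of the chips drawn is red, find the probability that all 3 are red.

P(all 3 red) = C(10,3)/C(17,3) = 3/17; P(at least one red) = 1 − C(7,3)/C(17,3) = 129/136.
Since 'all 3 red' ⊆ 'at least one red', P(all 3 | at least one) = 3/17 / 129/136 = 8/43 ≈ 0.1860.

8/43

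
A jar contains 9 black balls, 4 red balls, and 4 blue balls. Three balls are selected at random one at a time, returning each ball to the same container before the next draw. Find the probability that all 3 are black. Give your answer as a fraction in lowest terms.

729/4913

Multiply the conditional probability of each draw in order, with replacement (the composition resets each draw).
P = (9/17) · (9/17) · (9/17) = 729/4913 ≈ 0.1484.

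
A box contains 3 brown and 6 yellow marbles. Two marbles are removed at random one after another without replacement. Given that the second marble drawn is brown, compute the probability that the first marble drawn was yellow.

3/4

P(first=yellow and the second marble drawn is brown) = (6/9)·(3/8) = 1/4.
P(the second marble drawn is brown) = Σ over first color = 1/12 + 1/4 = 1/3.
By Bayes, P(first=yellow | the second marble drawn is brown) = 1/4 / 1/3 = 3/4 ≈ 0.7500.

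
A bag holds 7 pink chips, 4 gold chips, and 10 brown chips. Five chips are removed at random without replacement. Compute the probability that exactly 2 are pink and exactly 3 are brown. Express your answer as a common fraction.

40/323

Unordered draws without replacement: count favorable combinations over C(21,5).
Favorable = C(7,2) · C(4,0) · C(10,3) = 2520; total = C(21,5) = 20349.
P = 2520/20349 = 40/323 ≈ 0.1238.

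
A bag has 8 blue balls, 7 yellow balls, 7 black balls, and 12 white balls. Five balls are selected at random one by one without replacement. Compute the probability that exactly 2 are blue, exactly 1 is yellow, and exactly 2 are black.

343/23188

Unordered draws without replacement: count favorable combinations over C(34,5).
Favorable = C(8,2) · C(7,1) · C(7,2) · C(12,0) = 4116; total = C(34,5) = 278256.
P = 4116/278256 = 343/23188 ≈ 0.0148.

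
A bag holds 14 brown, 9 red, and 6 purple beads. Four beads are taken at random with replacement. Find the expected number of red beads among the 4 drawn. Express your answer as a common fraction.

By linearity of expectation, E[X] = Σ P(draw i is red); each independent draw has P(red) = 9/29.
E[X] = 4 · 9/29 = 36/29 ≈ 1.2414.

36/29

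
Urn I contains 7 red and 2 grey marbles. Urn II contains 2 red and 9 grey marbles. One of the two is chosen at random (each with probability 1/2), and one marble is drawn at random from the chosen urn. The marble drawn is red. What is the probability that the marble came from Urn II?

18/95

P(red | Urn I) = 7/9; P(red | Urn II) = 2/11.
P(red) = 1/2·7/9 + 1/2·2/11 = 95/198.
By Bayes' rule, P(Urn II | red) = 1/11 / 95/198 = 18/95 ≈ 0.1895.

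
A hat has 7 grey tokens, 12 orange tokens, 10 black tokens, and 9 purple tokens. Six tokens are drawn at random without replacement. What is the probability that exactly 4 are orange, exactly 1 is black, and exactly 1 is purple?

Unordered draws without replacement: count favorable combinations over C(38,6).
Favorable = C(7,0) · C(12,4) · C(10,1) · C(9,1) = 44550; total = C(38,6) = 2760681.
P = 44550/2760681 = 1350/83657 ≈ 0.0161.

1350/83657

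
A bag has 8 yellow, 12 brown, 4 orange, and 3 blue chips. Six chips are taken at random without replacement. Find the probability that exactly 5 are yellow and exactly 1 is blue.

28/49335

Unordered draws without replacement: count favorable combinations over C(27,6).
Favorable = C(8,5) · C(12,0) · C(4,0) · C(3,1) = 168; total = C(27,6) = 296010.
P = 168/296010 = 28/49335 ≈ 0.0006.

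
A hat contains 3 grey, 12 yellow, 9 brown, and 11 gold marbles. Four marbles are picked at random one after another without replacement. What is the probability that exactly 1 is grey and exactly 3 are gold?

Unordered draws without replacement: count favorable combinations over C(35,4).
Favorable = C(3,1) · C(12,0) · C(9,0) · C(11,3) = 495; total = C(35,4) = 52360.
P = 495/52360 = 9/952 ≈ 0.0095.

9/952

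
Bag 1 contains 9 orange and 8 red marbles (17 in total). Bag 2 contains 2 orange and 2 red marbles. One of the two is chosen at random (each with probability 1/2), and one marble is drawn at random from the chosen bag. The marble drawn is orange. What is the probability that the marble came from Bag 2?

P(orange | Bag 1) = 9/17; P(orange | Bag 2) = 1/2.
P(orange) = 1/2·9/17 + 1/2·1/2 = 35/68.
By Bayes' rule, P(Bag 2 | orange) = 1/4 / 35/68 = 17/35 ≈ 0.4857.

17/35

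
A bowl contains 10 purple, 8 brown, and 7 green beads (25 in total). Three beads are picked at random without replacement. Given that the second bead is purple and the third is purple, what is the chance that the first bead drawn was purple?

P(first=purple and the second bead is purple and the third is purple) = (10/25)·(9/24)·(8/23) = 6/115.
P(E) = Σ over first color = 6/115 + 6/115 + 21/460 = 3/20.
By Bayes, P(first=purple | E) = 6/115 / 3/20 = 8/23 ≈ 0.3478.

8/23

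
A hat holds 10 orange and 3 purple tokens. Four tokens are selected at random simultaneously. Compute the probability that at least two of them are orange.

Sum the hypergeometric tail for j = 2,…,4 orange tokens.
Favorable = C(10,2)·C(3,2) + C(10,3)·C(3,1) + C(10,4)·C(3,0) = 705; total = C(13,4) = 715.
P = 705/715 = 141/143 ≈ 0.9860.

141/143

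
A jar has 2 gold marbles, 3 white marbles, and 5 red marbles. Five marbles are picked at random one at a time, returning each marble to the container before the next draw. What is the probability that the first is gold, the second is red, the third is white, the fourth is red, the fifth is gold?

Multiply the conditional probability of each draw in order, with replacement (the composition resets each draw).
P = (2/10) · (5/10) · (3/10) · (5/10) · (2/10) = 3/1000 ≈ 0.0030.

3/1000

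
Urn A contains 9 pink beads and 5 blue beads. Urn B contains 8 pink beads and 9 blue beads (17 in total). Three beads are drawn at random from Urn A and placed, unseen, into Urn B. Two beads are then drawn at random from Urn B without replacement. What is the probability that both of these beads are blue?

8367/34580

Condition on how many of the transferred beads are blue (from Urn A: 5 blue of 14; then Urn B has 20 total).
  0 blue: C(5,0)C(9,3)/C(14,3) = 3/13; then P = C(9,2)/C(20,2) = 18/95
  1 blue: C(5,1)C(9,2)/C(14,3) = 45/91; then P = C(10,2)/C(20,2) = 9/38
  2 blue: C(5,2)C(9,1)/C(14,3) = 45/182; then P = C(11,2)/C(20,2) = 11/38
  3 blue: C(5,3)C(9,0)/C(14,3) = 5/182; then P = C(12,2)/C(20,2) = 33/95
P(both blue) = 8367/34580 ≈ 0.2420.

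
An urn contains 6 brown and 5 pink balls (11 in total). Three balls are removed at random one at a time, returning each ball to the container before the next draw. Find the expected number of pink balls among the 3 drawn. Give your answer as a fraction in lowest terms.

By linearity of expectation, E[X] = Σ P(draw i is pink); each independent draw has P(pink) = 5/11.
E[X] = 3 · 5/11 = 15/11 ≈ 1.3636.

15/11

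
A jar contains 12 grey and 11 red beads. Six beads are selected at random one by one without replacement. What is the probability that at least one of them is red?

433/437

Use the complement: P(at least one red) = 1 − P(no red).
P(none) = C(12,6)/C(23,6) = 924/100947.
So P = 1 − 924/100947 = 433/437 ≈ 0.9908.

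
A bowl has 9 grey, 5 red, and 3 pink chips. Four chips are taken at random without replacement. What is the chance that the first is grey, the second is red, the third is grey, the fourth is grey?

Multiply the conditional probability of each draw in order, without replacement, so each draw removes one from its color and from the total.
P = (9/17) · (5/16) · (8/15) · (7/14) = 3/68 ≈ 0.0441.

3/68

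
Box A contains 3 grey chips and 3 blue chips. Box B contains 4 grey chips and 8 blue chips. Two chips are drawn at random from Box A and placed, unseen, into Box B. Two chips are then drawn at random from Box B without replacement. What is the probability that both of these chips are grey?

Condition on how many of the transferred chips are grey (from Box A: 3 grey of 6; then Box B has 14 total).
  0 grey: C(3,0)C(3,2)/C(6,2) = 1/5; then P = C(4,2)/C(14,2) = 6/91
  1 grey: C(3,1)C(3,1)/C(6,2) = 3/5; then P = C(5,2)/C(14,2) = 10/91
  2 grey: C(3,2)C(3,0)/C(6,2) = 1/5; then P = C(6,2)/C(14,2) = 15/91
P(both grey) = 51/455 ≈ 0.1121.

51/455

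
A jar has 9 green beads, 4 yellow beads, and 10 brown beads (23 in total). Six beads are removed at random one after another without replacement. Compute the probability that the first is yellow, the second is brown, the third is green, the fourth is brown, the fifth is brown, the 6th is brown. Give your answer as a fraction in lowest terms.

12/4807

Multiply the conditional probability of each draw in order, without replacement, so each draw removes one from its color and from the total.
P = (4/23) · (10/22) · (9/21) · (9/20) · (8/19) · (7/18) = 12/4807 ≈ 0.0025.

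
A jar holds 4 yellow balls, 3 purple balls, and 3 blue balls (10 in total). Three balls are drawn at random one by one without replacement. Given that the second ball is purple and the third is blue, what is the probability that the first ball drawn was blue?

P(first=blue and the second ball is purple and the third is blue) = (3/10)·(3/9)·(2/8) = 1/40.
P(E) = Σ over first color = 1/20 + 1/40 + 1/40 = 1/10.
By Bayes, P(first=blue | E) = 1/40 / 1/10 = 1/4 ≈ 0.2500.

1/4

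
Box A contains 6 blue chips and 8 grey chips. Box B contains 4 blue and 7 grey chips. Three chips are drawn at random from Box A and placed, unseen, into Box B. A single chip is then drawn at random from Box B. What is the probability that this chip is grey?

61/98

Condition on how many of the transferred chips are grey (from Box A: 8 grey of 14; then Box B has 14 total).
  0 grey: C(8,0)C(6,3)/C(14,3) = 5/91; then P = 7/14
  1 grey: C(8,1)C(6,2)/C(14,3) = 30/91; then P = 8/14
  2 grey: C(8,2)C(6,1)/C(14,3) = 6/13; then P = 9/14
  3 grey: C(8,3)C(6,0)/C(14,3) = 2/13; then P = 10/14
P(grey from Box B) = 61/98 ≈ 0.6224.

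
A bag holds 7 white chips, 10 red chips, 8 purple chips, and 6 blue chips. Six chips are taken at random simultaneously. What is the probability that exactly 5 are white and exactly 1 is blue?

2/11687

Unordered draws without replacement: count favorable combinations over C(31,6).
Favorable = C(7,5) · C(10,0) · C(8,0) · C(6,1) = 126; total = C(31,6) = 736281.
P = 126/736281 = 2/11687 ≈ 0.0002.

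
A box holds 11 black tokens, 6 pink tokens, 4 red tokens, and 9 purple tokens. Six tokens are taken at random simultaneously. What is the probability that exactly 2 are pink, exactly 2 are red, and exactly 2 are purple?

Unordered draws without replacement: count favorable combinations over C(30,6).
Favorable = C(11,0) · C(6,2) · C(4,2) · C(9,2) = 3240; total = C(30,6) = 593775.
P = 3240/593775 = 72/13195 ≈ 0.0055.

72/13195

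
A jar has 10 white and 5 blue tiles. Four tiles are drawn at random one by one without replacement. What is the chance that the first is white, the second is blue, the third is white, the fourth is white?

Multiply the conditional probability of each draw in order, without replacement, so each draw removes one from its color and from the total.
P = (10/15) · (5/14) · (9/13) · (8/12) = 10/91 ≈ 0.1099.

10/91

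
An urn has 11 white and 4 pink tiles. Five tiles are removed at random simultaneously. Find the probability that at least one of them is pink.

Use the complement: P(at least one pink) = 1 − P(no pink).
P(none) = C(11,5)/C(15,5) = 462/3003.
So P = 1 − 462/3003 = 11/13 ≈ 0.8462.

11/13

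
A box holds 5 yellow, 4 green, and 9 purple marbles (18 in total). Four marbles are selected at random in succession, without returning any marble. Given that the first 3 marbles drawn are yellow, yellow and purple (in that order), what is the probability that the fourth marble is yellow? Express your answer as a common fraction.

After removing 2 yellow, 1 purple, the box has 3 yellow out of 15 remaining.
P(fourth is yellow | given) = 3/15 = 1/5 ≈ 0.2000.

1/5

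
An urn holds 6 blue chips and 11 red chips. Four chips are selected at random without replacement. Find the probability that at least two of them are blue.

Sum the hypergeometric tail for j = 2,…,4 blue chips.
Favorable = C(6,2)·C(11,2) + C(6,3)·C(11,1) + C(6,4)·C(11,0) = 1060; total = C(17,4) = 2380.
P = 1060/2380 = 53/119 ≈ 0.4454.

53/119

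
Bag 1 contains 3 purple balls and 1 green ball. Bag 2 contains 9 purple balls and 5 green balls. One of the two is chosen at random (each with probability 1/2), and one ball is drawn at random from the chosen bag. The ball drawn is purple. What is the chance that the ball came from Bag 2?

P(purple | Bag 1) = 3/4; P(purple | Bag 2) = 9/14.
P(purple) = 1/2·3/4 + 1/2·9/14 = 39/56.
By Bayes' rule, P(Bag 2 | purple) = 9/28 / 39/56 = 6/13 ≈ 0.4615.

6/13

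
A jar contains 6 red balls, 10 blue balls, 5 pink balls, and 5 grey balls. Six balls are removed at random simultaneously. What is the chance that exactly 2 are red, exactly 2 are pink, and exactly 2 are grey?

150/23023

Unordered draws without replacement: count favorable combinations over C(26,6).
Favorable = C(6,2) · C(10,0) · C(5,2) · C(5,2) = 1500; total = C(26,6) = 230230.
P = 1500/230230 = 150/23023 ≈ 0.0065.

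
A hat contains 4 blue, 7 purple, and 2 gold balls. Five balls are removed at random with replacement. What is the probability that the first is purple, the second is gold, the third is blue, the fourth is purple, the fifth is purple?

2744/371293

Multiply the conditional probability of each draw in order, with replacement (the composition resets each draw).
P = (7/13) · (2/13) · (4/13) · (7/13) · (7/13) = 2744/371293 ≈ 0.0074.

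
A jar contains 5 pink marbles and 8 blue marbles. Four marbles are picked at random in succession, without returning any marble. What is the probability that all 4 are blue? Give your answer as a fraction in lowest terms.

14/143

Multiply the conditional probability of each draw in order, without replacement, so each draw removes one from its color and from the total.
P = (8/13) · (7/12) · (6/11) · (5/10) = 14/143 ≈ 0.0979.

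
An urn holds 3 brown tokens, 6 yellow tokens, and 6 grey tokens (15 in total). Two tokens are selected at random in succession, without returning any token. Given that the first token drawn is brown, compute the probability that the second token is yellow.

3/7

After removing 1 brown, the urn has 6 yellow out of 14 remaining.
P(second is yellow | given) = 6/14 = 3/7 ≈ 0.4286.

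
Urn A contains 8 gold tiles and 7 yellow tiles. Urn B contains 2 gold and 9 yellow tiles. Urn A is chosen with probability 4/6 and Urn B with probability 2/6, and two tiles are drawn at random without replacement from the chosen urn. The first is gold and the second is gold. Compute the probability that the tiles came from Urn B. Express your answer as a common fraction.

P(E | Urn A) = 4/15; P(E | Urn B) = 1/55.
P(E) = 2/3·4/15 + 1/3·1/55 = 91/495.
By Bayes' rule, P(Urn B | E) = 1/165 / 91/495 = 3/91 ≈ 0.0330.

3/91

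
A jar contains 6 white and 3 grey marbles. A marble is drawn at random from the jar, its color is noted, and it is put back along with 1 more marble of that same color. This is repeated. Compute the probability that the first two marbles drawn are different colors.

Either white then grey, or grey then white; after the first draw the total is 10.
P = (6/9)·(3/10) + (3/9)·(6/10) = 2/5 ≈ 0.4000.

2/5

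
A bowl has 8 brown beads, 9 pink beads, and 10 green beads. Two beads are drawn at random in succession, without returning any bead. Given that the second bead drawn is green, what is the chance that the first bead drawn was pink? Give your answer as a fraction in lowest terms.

P(first=pink and the second bead drawn is green) = (9/27)·(10/26) = 5/39.
P(the second bead drawn is green) = Σ over first color = 40/351 + 5/39 + 5/39 = 10/27.
By Bayes, P(first=pink | the second bead drawn is green) = 5/39 / 10/27 = 9/26 ≈ 0.3462.

9/26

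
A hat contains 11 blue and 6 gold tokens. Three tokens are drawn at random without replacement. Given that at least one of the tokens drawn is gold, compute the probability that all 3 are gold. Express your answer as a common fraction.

P(all 3 gold) = C(6,3)/C(17,3) = 1/34; P(at least one gold) = 1 − C(11,3)/C(17,3) = 103/136.
Since 'all 3 gold' ⊆ 'at least one gold', P(all 3 | at least one) = 1/34 / 103/136 = 4/103 ≈ 0.0388.

4/103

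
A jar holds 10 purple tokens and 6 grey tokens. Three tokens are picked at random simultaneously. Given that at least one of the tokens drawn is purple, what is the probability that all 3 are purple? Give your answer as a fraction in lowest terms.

P(all 3 purple) = C(10,3)/C(16,3) = 3/14; P(at least one purple) = 1 − C(6,3)/C(16,3) = 27/28.
Since 'all 3 purple' ⊆ 'at least one purple', P(all 3 | at least one) = 3/14 / 27/28 = 2/9 ≈ 0.2222.

2/9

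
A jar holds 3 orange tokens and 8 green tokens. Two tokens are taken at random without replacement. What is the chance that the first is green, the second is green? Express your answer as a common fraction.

28/55

Multiply the conditional probability of each draw in order, without replacement, so each draw removes one from its color and from the total.
P = (8/11) · (7/10) = 28/55 ≈ 0.5091.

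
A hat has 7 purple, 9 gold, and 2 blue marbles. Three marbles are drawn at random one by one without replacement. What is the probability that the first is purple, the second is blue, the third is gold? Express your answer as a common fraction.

Multiply the conditional probability of each draw in order, without replacement, so each draw removes one from its color and from the total.
P = (7/18) · (2/17) · (9/16) = 7/272 ≈ 0.0257.

7/272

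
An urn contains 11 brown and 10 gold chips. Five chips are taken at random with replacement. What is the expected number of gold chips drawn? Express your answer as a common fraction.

By linearity of expectation, E[X] = Σ P(draw i is gold); each independent draw has P(gold) = 10/21.
E[X] = 5 · 10/21 = 50/21 ≈ 2.3810.

50/21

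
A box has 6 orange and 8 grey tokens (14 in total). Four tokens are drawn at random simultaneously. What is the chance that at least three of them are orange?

Sum the hypergeometric tail for j = 3,…,4 orange tokens.
Favorable = C(6,3)·C(8,1) + C(6,4)·C(8,0) = 175; total = C(14,4) = 1001.
P = 175/1001 = 25/143 ≈ 0.1748.

25/143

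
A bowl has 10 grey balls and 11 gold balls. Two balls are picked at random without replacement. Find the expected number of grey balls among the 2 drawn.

20/21

By linearity of expectation, E[X] = Σ P(draw i is grey); by symmetry each draw (even without replacement) has P(grey) = 10/21.
E[X] = 2 · 10/21 = 20/21 ≈ 0.9524.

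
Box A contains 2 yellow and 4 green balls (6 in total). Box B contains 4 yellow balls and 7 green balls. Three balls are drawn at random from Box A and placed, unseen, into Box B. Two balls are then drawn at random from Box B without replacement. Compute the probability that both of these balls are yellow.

51/455

Condition on how many of the transferred balls are yellow (from Box A: 2 yellow of 6; then Box B has 14 total).
  0 yellow: C(2,0)C(4,3)/C(6,3) = 1/5; then P = C(4,2)/C(14,2) = 6/91
  1 yellow: C(2,1)C(4,2)/C(6,3) = 3/5; then P = C(5,2)/C(14,2) = 10/91
  2 yellow: C(2,2)C(4,1)/C(6,3) = 1/5; then P = C(6,2)/C(14,2) = 15/91
P(both yellow) = 51/455 ≈ 0.1121.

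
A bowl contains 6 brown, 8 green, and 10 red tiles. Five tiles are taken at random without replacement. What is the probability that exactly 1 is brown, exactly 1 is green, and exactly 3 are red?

Unordered draws without replacement: count favorable combinations over C(24,5).
Favorable = C(6,1) · C(8,1) · C(10,3) = 5760; total = C(24,5) = 42504.
P = 5760/42504 = 240/1771 ≈ 0.1355.

240/1771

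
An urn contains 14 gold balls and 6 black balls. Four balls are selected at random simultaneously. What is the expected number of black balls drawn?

6/5

By linearity of expectation, E[X] = Σ P(draw i is black); by symmetry each draw (even without replacement) has P(black) = 6/20.
E[X] = 4 · 6/20 = 6/5 ≈ 1.2000.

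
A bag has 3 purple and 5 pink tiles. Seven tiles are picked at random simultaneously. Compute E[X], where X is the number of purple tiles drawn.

By linearity of expectation, E[X] = Σ P(draw i is purple); by symmetry each draw (even without replacement) has P(purple) = 3/8.
E[X] = 7 · 3/8 = 21/8 ≈ 2.6250.

21/8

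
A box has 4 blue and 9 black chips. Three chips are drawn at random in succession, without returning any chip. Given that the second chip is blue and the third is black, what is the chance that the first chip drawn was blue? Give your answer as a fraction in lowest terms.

P(first=blue and the second chip is blue and the third is black) = (4/13)·(3/12)·(9/11) = 9/143.
P(E) = Σ over first color = 9/143 + 24/143 = 3/13.
By Bayes, P(first=blue | E) = 9/143 / 3/13 = 3/11 ≈ 0.2727.

3/11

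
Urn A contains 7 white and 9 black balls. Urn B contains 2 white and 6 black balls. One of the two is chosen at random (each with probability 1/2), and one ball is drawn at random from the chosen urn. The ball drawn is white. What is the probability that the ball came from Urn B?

4/11

P(white | Urn A) = 7/16; P(white | Urn B) = 1/4.
P(white) = 1/2·7/16 + 1/2·1/4 = 11/32.
By Bayes' rule, P(Urn B | white) = 1/8 / 11/32 = 4/11 ≈ 0.3636.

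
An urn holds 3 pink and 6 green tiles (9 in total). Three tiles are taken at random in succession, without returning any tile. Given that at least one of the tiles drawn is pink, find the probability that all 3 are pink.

P(all 3 pink) = C(3,3)/C(9,3) = 1/84; P(at least one pink) = 1 − C(6,3)/C(9,3) = 16/21.
Since 'all 3 pink' ⊆ 'at least one pink', P(all 3 | at least one) = 1/84 / 16/21 = 1/64 ≈ 0.0156.

1/64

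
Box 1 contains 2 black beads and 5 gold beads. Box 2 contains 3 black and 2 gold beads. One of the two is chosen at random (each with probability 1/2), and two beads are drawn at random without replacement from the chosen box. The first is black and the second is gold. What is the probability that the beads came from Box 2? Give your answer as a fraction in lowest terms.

P(E | Box 1) = 5/21; P(E | Box 2) = 3/10.
P(E) = 1/2·5/21 + 1/2·3/10 = 113/420.
By Bayes' rule, P(Box 2 | E) = 3/20 / 113/420 = 63/113 ≈ 0.5575.

63/113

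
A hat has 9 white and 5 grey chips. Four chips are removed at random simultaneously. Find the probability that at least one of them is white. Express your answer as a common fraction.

Use the complement: P(at least one white) = 1 − P(no white).
P(none) = C(5,4)/C(14,4) = 5/1001.
So P = 1 − 5/1001 = 996/1001 ≈ 0.9950.

996/1001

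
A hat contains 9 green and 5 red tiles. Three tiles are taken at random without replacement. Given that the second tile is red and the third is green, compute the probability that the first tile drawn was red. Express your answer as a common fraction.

P(first=red and the second tile is red and the third is green) = (5/14)·(4/13)·(9/12) = 15/182.
P(E) = Σ over first color = 15/91 + 15/182 = 45/182.
By Bayes, P(first=red | E) = 15/182 / 45/182 = 1/3 ≈ 0.3333.

1/3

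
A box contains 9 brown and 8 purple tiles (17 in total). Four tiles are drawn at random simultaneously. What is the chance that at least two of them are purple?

113/170

Sum the hypergeometric tail for j = 2,…,4 purple tiles.
Favorable = C(8,2)·C(9,2) + C(8,3)·C(9,1) + C(8,4)·C(9,0) = 1582; total = C(17,4) = 2380.
P = 1582/2380 = 113/170 ≈ 0.6647.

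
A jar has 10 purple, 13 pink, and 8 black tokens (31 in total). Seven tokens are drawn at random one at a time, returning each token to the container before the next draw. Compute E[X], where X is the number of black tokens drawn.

By linearity of expectation, E[X] = Σ P(draw i is black); each independent draw has P(black) = 8/31.
E[X] = 7 · 8/31 = 56/31 ≈ 1.8065.

56/31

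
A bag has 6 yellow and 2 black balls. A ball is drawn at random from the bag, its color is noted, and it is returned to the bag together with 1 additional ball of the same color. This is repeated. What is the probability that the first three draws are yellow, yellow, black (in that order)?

Track the composition after each reinforcement of +1.
P = (6/8) · (7/9) · (2/10) = 7/60 ≈ 0.1167.

7/60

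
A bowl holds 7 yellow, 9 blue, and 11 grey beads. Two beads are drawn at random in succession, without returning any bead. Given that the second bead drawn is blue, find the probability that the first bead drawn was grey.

P(first=grey and the second bead drawn is blue) = (11/27)·(9/26) = 11/78.
P(the second bead drawn is blue) = Σ over first color = 7/78 + 4/39 + 11/78 = 1/3.
By Bayes, P(first=grey | the second bead drawn is blue) = 11/78 / 1/3 = 11/26 ≈ 0.4231.

11/26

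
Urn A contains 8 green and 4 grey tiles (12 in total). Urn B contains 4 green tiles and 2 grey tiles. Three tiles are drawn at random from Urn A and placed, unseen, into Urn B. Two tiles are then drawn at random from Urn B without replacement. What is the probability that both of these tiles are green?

14/33

Condition on how many of the transferred tiles are green (from Urn A: 8 green of 12; then Urn B has 9 total).
  0 green: C(8,0)C(4,3)/C(12,3) = 1/55; then P = C(4,2)/C(9,2) = 1/6
  1 green: C(8,1)C(4,2)/C(12,3) = 12/55; then P = C(5,2)/C(9,2) = 5/18
  2 green: C(8,2)C(4,1)/C(12,3) = 28/55; then P = C(6,2)/C(9,2) = 5/12
  3 green: C(8,3)C(4,0)/C(12,3) = 14/55; then P = C(7,2)/C(9,2) = 7/12
P(both green) = 14/33 ≈ 0.4242.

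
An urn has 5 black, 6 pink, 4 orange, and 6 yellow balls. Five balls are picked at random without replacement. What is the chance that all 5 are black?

1/20349

Unordered draws without replacement: count favorable combinations over C(21,5).
Favorable = C(5,5) · C(6,0) · C(4,0) · C(6,0) = 1; total = C(21,5) = 20349.
P = 1/20349 = 1/20349 ≈ 0.0000.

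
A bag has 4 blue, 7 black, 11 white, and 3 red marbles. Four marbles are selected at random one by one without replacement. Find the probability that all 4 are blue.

1/12650

Unordered draws without replacement: count favorable combinations over C(25,4).
Favorable = C(4,4) · C(7,0) · C(11,0) · C(3,0) = 1; total = C(25,4) = 12650.
P = 1/12650 = 1/12650 ≈ 0.0001.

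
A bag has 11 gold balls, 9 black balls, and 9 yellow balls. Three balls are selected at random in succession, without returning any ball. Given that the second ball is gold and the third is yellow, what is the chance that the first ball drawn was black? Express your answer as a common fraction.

1/3

P(first=black and the second ball is gold and the third is yellow) = (9/29)·(11/28)·(9/27) = 33/812.
P(E) = Σ over first color = 55/1218 + 33/812 + 22/609 = 99/812.
By Bayes, P(first=black | E) = 33/812 / 99/812 = 1/3 ≈ 0.3333.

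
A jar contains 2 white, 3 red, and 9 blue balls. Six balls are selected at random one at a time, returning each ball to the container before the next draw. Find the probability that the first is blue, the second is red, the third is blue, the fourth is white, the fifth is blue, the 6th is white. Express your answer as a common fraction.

Multiply the conditional probability of each draw in order, with replacement (the composition resets each draw).
P = (9/14) · (3/14) · (9/14) · (2/14) · (9/14) · (2/14) = 2187/1882384 ≈ 0.0012.

2187/1882384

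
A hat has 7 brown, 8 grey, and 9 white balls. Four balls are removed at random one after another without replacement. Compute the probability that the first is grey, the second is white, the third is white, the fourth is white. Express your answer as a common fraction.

4/253

Multiply the conditional probability of each draw in order, without replacement, so each draw removes one from its color and from the total.
P = (8/24) · (9/23) · (8/22) · (7/21) = 4/253 ≈ 0.0158.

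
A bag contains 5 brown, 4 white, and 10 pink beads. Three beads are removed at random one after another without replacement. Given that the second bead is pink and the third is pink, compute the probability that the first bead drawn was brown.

P(first=brown and the second bead is pink and the third is pink) = (5/19)·(10/18)·(9/17) = 25/323.
P(E) = Σ over first color = 25/323 + 20/323 + 40/323 = 5/19.
By Bayes, P(first=brown | E) = 25/323 / 5/19 = 5/17 ≈ 0.2941.

5/17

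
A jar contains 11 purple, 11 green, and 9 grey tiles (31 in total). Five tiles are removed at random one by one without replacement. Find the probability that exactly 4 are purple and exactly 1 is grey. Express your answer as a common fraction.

Unordered draws without replacement: count favorable combinations over C(31,5).
Favorable = C(11,4) · C(11,0) · C(9,1) = 2970; total = C(31,5) = 169911.
P = 2970/169911 = 110/6293 ≈ 0.0175.

110/6293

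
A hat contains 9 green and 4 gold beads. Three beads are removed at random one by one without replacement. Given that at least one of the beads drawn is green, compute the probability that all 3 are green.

P(all 3 green) = C(9,3)/C(13,3) = 42/143; P(at least one green) = 1 − C(4,3)/C(13,3) = 141/143.
Since 'all 3 green' ⊆ 'at least one green', P(all 3 | at least one) = 42/143 / 141/143 = 14/47 ≈ 0.2979.

14/47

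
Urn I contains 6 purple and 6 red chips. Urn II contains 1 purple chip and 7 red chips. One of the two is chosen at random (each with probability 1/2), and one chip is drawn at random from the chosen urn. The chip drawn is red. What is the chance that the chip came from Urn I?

4/11

P(red | Urn I) = 1/2; P(red | Urn II) = 7/8.
P(red) = 1/2·1/2 + 1/2·7/8 = 11/16.
By Bayes' rule, P(Urn I | red) = 1/4 / 11/16 = 4/11 ≈ 0.3636.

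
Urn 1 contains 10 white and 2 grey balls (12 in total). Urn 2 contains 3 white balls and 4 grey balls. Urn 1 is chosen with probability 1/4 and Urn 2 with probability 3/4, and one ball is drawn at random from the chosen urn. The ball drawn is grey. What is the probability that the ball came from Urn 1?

7/79

P(grey | Urn 1) = 1/6; P(grey | Urn 2) = 4/7.
P(grey) = 1/4·1/6 + 3/4·4/7 = 79/168.
By Bayes' rule, P(Urn 1 | grey) = 1/24 / 79/168 = 7/79 ≈ 0.0886.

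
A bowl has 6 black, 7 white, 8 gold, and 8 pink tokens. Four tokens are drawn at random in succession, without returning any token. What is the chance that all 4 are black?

5/7917

Unordered draws without replacement: count favorable combinations over C(29,4).
Favorable = C(6,4) · C(7,0) · C(8,0) · C(8,0) = 15; total = C(29,4) = 23751.
P = 15/23751 = 5/7917 ≈ 0.0006.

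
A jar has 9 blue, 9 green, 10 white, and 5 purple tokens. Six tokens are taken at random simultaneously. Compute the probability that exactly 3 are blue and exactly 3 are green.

Unordered draws without replacement: count favorable combinations over C(33,6).
Favorable = C(9,3) · C(9,3) · C(10,0) · C(5,0) = 7056; total = C(33,6) = 1107568.
P = 7056/1107568 = 63/9889 ≈ 0.0064.

63/9889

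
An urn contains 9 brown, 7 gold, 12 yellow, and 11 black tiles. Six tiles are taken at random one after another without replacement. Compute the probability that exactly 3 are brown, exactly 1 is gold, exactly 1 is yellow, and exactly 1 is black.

Unordered draws without replacement: count favorable combinations over C(39,6).
Favorable = C(9,3) · C(7,1) · C(12,1) · C(11,1) = 77616; total = C(39,6) = 3262623.
P = 77616/3262623 = 3696/155363 ≈ 0.0238.

3696/155363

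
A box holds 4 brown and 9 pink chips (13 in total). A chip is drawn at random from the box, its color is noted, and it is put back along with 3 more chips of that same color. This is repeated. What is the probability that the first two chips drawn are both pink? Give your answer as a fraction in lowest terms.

After a pink draw the box holds 12 pink out of 16.
P = (9/13)·(12/16) = 27/52 ≈ 0.5192.

27/52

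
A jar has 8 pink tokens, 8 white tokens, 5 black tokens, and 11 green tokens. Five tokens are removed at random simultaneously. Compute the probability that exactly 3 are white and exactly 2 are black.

5/1798

Unordered draws without replacement: count favorable combinations over C(32,5).
Favorable = C(8,0) · C(8,3) · C(5,2) · C(11,0) = 560; total = C(32,5) = 201376.
P = 560/201376 = 5/1798 ≈ 0.0028.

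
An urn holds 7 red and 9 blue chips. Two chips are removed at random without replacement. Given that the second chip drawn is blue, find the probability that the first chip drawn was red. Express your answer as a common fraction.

P(first=red and the second chip drawn is blue) = (7/16)·(9/15) = 21/80.
P(the second chip drawn is blue) = Σ over first color = 21/80 + 3/10 = 9/16.
By Bayes, P(first=red | the second chip drawn is blue) = 21/80 / 9/16 = 7/15 ≈ 0.4667.

7/15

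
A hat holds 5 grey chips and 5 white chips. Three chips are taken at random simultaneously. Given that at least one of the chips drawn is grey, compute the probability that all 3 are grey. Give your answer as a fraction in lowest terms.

1/11

P(all 3 grey) = C(5,3)/C(10,3) = 1/12; P(at least one grey) = 1 − C(5,3)/C(10,3) = 11/12.
Since 'all 3 grey' ⊆ 'at least one grey', P(all 3 | at least one) = 1/12 / 11/12 = 1/11 ≈ 0.0909.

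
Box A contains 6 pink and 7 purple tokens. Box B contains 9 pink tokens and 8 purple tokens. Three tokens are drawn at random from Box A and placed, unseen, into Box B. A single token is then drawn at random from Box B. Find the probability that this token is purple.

25/52

Condition on how many of the transferred tokens are purple (from Box A: 7 purple of 13; then Box B has 20 total).
  0 purple: C(7,0)C(6,3)/C(13,3) = 10/143; then P = 8/20
  1 purple: C(7,1)C(6,2)/C(13,3) = 105/286; then P = 9/20
  2 purple: C(7,2)C(6,1)/C(13,3) = 63/143; then P = 10/20
  3 purple: C(7,3)C(6,0)/C(13,3) = 35/286; then P = 11/20
P(purple from Box B) = 25/52 ≈ 0.4808.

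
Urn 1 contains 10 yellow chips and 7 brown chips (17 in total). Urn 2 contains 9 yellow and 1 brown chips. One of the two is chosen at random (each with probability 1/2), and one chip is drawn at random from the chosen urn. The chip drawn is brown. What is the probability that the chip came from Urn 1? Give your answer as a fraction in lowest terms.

70/87

P(brown | Urn 1) = 7/17; P(brown | Urn 2) = 1/10.
P(brown) = 1/2·7/17 + 1/2·1/10 = 87/340.
By Bayes' rule, P(Urn 1 | brown) = 7/34 / 87/340 = 70/87 ≈ 0.8046.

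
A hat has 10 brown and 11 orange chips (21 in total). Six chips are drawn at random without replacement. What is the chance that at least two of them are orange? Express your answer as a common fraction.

1221/1292

Sum the hypergeometric tail for j = 2,…,6 orange chips.
Favorable = C(11,2)·C(10,4) + C(11,3)·C(10,3) + C(11,4)·C(10,2) + C(11,5)·C(10,1) + C(11,6)·C(10,0) = 51282; total = C(21,6) = 54264.
P = 51282/54264 = 1221/1292 ≈ 0.9450.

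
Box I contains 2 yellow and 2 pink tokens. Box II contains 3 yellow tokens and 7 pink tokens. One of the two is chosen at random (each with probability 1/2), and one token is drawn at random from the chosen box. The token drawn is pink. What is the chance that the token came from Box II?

7/12

P(pink | Box I) = 1/2; P(pink | Box II) = 7/10.
P(pink) = 1/2·1/2 + 1/2·7/10 = 3/5.
By Bayes' rule, P(Box II | pink) = 7/20 / 3/5 = 7/12 ≈ 0.5833.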